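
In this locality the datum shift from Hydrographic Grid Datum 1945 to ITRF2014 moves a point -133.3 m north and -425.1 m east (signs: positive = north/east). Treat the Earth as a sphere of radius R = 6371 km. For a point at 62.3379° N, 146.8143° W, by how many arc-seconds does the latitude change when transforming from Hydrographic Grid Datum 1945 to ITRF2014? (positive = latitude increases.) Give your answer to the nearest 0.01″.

On a sphere of radius R, 1 rad of latitude = R, so Δφ = ΔN / R = -133.3 / 6371000 = -2.0923e-05 rad = -4.316″.

Δφ = -4.32″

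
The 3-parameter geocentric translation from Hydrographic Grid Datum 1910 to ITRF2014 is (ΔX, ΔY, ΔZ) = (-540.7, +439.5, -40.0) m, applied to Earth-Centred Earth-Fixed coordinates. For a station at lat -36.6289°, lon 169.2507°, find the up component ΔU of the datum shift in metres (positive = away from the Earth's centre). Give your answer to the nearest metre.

ΔU = 516 m

At φ = -36.6289°, λ = 169.2507°: sin φ = -0.596630, cos φ = 0.802517, sin λ = 0.186512, cos λ = -0.982453.
ΔU = cos φ cos λ·ΔX + cos φ sin λ·ΔY + sin φ·ΔZ = (0.802517)(-0.982453)(-540.7) + (0.802517)(0.186512)(439.5) + (-0.596630)(-40.0) = 515.96 m.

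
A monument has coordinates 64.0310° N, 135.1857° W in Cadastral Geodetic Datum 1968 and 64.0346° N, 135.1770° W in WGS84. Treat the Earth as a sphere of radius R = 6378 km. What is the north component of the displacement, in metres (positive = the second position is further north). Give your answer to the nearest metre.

Δφ = 64.0346° − 64.0310° = +0.0036°; Δλ = -135.1770° − -135.1857° = +0.0087°.
1° along a meridian = πR/180 = 111317 m.
ΔN = Δφ × 111317 = 400.7 m; ΔE = Δλ × 111317 × cos(64.0310°) = +0.0087 × 111317 × 0.437885 = 424.1 m.

ΔN = 401 m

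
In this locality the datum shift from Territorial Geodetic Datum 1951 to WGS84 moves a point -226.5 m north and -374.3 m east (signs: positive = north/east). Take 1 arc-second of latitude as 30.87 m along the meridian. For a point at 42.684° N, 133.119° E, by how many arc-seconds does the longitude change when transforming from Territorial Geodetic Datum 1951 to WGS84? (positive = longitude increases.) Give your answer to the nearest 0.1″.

At latitude 42.684°, cos φ = 0.735104.
1″ of longitude at this latitude = 30.87 × cos φ = 22.6927 m, so Δλ = -374.3 / 22.6927 = -16.494″.

Δλ = -16.5″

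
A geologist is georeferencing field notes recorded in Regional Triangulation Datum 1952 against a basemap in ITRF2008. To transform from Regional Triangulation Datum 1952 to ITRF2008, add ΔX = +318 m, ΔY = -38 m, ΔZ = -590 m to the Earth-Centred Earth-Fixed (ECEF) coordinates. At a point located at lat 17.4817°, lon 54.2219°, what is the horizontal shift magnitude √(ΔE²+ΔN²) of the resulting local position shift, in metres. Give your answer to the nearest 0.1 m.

670.7 m

At φ = 17.4817°, λ = 54.2219°: sin φ = 0.300401, cos φ = 0.953813, sin λ = 0.811287, cos λ = 0.584648.
ΔE = −sin λ·ΔX + cos λ·ΔY = −(0.811287)·(318) + (0.584648)·(-38) = -280.21 m.
ΔN = −sin φ cos λ·ΔX − sin φ sin λ·ΔY + cos φ·ΔZ = −(0.300401)(0.584648)(318) − (0.300401)(0.811287)(-38) + (0.953813)(-590) = -609.34 m.
Horizontal magnitude = √(ΔE² + ΔN²) = √((-280.21)² + (-609.34)²) = 670.68 m.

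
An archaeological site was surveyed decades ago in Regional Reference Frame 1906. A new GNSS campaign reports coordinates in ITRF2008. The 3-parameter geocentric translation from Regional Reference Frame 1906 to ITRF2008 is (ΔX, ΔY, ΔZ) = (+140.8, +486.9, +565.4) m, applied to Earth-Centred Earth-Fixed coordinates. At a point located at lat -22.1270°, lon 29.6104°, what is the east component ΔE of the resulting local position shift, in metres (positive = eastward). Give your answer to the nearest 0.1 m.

ΔE = 353.7 m

The local east axis at (φ, λ) is (−sin λ, cos λ, 0), so ΔE = −sin(29.6104°)·140.8 + cos(29.6104°)·486.9 = 353.74 m.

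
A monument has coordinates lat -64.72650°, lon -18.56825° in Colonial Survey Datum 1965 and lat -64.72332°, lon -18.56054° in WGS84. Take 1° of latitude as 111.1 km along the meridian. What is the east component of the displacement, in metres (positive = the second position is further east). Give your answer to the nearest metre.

ΔE = 366 m

Δφ = -64.72332° − -64.72650° = +0.00318°; Δλ = -18.56054° − -18.56825° = +0.00771°.
ΔN = Δφ × 111100 = 353.3 m; ΔE = Δλ × 111100 × cos(-64.72650°) = +0.00771 × 111100 × 0.426940 = 365.7 m.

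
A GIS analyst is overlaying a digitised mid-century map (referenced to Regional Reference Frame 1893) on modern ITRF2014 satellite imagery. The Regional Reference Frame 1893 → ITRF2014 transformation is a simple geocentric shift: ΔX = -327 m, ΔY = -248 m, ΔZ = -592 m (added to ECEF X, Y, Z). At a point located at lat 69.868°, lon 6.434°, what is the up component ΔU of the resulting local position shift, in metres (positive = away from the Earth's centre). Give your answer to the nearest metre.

The local up (radial) axis is (cos φ cos λ, cos φ sin λ, sin φ), giving ΔU = -111.839 − 9.565 − 555.830 = -677.23 m.

ΔU = -677 m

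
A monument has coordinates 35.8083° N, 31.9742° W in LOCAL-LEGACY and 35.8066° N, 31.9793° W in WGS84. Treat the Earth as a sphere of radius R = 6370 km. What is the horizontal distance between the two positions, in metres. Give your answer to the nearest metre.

497 m

Δφ = 35.8066° − 35.8083° = -0.0017°; Δλ = -31.9793° − -31.9742° = -0.0051°.
1° along a meridian = πR/180 = 111177 m.
ΔN = Δφ × 111177 = -189.0 m; ΔE = Δλ × 111177 × cos(35.8083°) = -0.0051 × 111177 × 0.810979 = -459.8 m.
Distance = √(ΔE² + ΔN²) = √((-459.8)² + (-189.0)²) = 497.2 m.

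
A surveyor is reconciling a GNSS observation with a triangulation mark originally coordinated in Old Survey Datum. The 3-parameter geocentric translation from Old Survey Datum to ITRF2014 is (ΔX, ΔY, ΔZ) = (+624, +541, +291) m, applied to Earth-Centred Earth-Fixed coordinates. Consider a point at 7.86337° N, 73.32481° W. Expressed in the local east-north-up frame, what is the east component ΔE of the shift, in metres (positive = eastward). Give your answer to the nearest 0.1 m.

The local east axis at (φ, λ) is (−sin λ, cos λ, 0), so ΔE = −sin(-73.32481°)·624 + cos(-73.32481°)·541 = 753.00 m.

ΔE = 753.0 m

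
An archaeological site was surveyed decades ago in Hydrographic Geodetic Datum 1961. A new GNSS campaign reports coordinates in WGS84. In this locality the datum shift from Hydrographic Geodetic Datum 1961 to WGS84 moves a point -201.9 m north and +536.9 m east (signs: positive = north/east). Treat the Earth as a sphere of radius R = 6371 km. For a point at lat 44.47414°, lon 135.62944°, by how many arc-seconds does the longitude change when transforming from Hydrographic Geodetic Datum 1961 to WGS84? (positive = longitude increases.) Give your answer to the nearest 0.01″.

Δλ = 24.36″

At latitude 44.47414°, cos φ = 0.713567.
One radian of longitude at latitude φ spans R cos φ, so Δλ = ΔE / (R cos φ) = 536.9 / (6371000 × 0.713567) = 1.1810e-04 rad = 24.360″.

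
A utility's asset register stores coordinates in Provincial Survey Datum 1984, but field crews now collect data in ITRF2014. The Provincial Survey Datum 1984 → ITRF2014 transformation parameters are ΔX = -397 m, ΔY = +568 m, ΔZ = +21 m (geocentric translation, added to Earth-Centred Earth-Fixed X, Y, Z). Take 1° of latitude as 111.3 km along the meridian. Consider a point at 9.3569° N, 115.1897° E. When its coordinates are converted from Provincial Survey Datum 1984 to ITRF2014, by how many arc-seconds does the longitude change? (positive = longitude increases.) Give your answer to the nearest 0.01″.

sin φ = 0.162584, cos φ = 0.986695, sin λ = 0.904904, cos λ = -0.425617.
East component: ΔE = −sin λ·ΔX + cos λ·ΔY = −(0.904904)(-397) + (-0.425617)(568) = 117.50 m.
1° of latitude spans 111300 m; at latitude φ, 1° of longitude spans that × cos φ = 109819.1 m, so Δλ = 117.50 / 109819.1 × 3600 = 3.852″.

Δλ = 3.85″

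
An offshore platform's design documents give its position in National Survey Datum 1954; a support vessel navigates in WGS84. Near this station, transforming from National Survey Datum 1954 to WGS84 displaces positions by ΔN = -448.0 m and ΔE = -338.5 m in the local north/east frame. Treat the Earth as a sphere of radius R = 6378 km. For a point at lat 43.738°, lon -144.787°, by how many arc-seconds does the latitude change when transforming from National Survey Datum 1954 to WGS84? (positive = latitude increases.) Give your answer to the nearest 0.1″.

On a sphere of radius R, 1 rad of latitude = R, so Δφ = ΔN / R = -448.0 / 6378000 = -7.0241e-05 rad = -14.488″.

Δφ = -14.5″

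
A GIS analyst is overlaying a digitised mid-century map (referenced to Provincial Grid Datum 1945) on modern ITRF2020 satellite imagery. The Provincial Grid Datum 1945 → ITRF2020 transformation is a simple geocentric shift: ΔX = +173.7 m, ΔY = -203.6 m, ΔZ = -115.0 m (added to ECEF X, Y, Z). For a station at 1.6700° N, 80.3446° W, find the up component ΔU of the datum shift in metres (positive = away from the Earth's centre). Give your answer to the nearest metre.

The local up (radial) axis is (cos φ cos λ, cos φ sin λ, sin φ), giving ΔU = 29.121 + 200.631 − 3.351 = 226.40 m.

ΔU = 226 m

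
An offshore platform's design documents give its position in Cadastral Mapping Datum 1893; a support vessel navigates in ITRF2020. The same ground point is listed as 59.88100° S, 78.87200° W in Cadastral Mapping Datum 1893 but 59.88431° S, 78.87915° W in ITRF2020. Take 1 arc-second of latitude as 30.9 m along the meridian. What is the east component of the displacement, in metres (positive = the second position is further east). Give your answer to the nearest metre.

ΔE = -399 m

Δφ = -59.88431° − -59.88100° = -0.00331°; Δλ = -78.87915° − -78.87200° = -0.00715°.
1° of latitude = 3600 × 30.90 = 111240 m.
ΔN = Δφ × 111240 = -368.2 m; ΔE = Δλ × 111240 × cos(-59.88100°) = -0.00715 × 111240 × 0.501798 = -399.1 m.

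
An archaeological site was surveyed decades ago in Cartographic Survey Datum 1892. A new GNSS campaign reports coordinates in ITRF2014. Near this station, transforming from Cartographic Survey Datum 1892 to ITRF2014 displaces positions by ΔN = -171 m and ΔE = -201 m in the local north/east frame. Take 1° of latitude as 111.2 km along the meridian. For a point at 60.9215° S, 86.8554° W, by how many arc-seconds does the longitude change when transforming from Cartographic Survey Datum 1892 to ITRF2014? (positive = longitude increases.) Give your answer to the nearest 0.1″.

Δλ = -13.4″

At latitude -60.9215°, cos φ = 0.486007.
1° of longitude at this latitude = 111.2 × cos φ = 54.04 km, so Δλ = -201.0 / 54044.0 = -0.0037192° = -13.389″.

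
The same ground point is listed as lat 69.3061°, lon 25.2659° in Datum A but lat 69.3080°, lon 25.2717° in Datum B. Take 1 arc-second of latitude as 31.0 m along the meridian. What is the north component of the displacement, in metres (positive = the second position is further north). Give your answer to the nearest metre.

Δφ = 69.3080° − 69.3061° = +0.0019°; Δλ = 25.2717° − 25.2659° = +0.0058°.
1° of latitude = 3600 × 31.00 = 111600 m.
ΔN = Δφ × 111600 = 212.0 m; ΔE = Δλ × 111600 × cos(69.3061°) = +0.0058 × 111600 × 0.353375 = 228.7 m.

ΔN = 212 m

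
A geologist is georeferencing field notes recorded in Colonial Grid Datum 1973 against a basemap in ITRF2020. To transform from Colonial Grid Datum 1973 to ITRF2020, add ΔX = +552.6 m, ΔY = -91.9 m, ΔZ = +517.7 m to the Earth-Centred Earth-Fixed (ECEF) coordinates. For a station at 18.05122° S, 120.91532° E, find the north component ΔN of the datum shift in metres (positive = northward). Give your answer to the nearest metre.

At φ = -18.05122°, λ = 120.91532°: sin φ = -0.309867, cos φ = 0.950780, sin λ = 0.857928, cos λ = -0.513771.
ΔN = −sin φ cos λ·ΔX − sin φ sin λ·ΔY + cos φ·ΔZ = −(-0.309867)(-0.513771)(552.6) − (-0.309867)(0.857928)(-91.9) + (0.950780)(517.7) = 379.81 m.

ΔN = 380 m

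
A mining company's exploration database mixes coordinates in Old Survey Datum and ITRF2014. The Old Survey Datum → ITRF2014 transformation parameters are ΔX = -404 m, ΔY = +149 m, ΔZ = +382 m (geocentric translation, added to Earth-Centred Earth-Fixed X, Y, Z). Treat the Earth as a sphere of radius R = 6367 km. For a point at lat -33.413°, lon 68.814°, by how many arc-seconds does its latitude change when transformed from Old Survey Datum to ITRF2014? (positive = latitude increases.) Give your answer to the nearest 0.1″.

Δφ = 10.2″

sin φ = -0.550670, cos φ = 0.834723, sin λ = 0.932412, cos λ = 0.361397.
North component: ΔN = −sin φ cos λ·ΔX − sin φ sin λ·ΔY + cos φ·ΔZ = −(-0.550670)(0.361397)(-404) − (-0.550670)(0.932412)(149) + (0.834723)(382) = 314.97 m.
1° of latitude spans πR/180 = 111125 m, so Δφ = 314.97 / 111125 × 3600 = 10.204″.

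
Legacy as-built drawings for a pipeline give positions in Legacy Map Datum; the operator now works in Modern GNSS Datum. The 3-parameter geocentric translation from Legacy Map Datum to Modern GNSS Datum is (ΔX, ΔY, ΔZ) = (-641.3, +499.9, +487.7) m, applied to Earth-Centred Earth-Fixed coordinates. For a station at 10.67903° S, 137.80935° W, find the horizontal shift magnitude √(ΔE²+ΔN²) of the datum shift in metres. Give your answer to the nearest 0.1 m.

The local east axis at (φ, λ) is (−sin λ, cos λ, 0), so ΔE = −sin(-137.80935°)·(-641.3) + cos(-137.80935°)·499.9 = -801.08 m.
The local north axis is (−sin φ cos λ, −sin φ sin λ, cos φ), giving ΔN = 88.048 − 62.214 + 479.253 = 505.09 m.
Horizontal magnitude = √(ΔE² + ΔN²) = √((-801.08)² + 505.09²) = 947.02 m.

947.0 m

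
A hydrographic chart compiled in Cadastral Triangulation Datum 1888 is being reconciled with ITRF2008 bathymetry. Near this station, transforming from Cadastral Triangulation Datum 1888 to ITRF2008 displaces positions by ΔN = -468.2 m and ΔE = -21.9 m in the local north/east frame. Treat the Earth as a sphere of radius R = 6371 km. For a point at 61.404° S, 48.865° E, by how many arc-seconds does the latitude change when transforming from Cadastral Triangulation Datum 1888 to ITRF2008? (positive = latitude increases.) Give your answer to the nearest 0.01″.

Δφ = -15.16″

On a sphere of radius R, 1 rad of latitude = R, so Δφ = ΔN / R = -468.2 / 6371000 = -7.3489e-05 rad = -15.158″.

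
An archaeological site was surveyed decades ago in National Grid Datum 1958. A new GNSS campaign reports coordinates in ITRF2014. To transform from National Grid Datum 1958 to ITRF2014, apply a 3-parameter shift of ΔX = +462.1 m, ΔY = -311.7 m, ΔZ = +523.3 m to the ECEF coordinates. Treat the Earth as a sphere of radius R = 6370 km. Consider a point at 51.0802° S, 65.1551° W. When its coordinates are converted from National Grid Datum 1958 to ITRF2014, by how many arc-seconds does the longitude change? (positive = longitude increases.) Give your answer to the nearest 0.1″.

sin φ = -0.778026, cos φ = 0.628232, sin λ = -0.907448, cos λ = 0.420163.
East component: ΔE = −sin λ·ΔX + cos λ·ΔY = −(-0.907448)(462.1) + (0.420163)(-311.7) = 288.37 m.
1° of latitude spans πR/180 = 111177 m; at latitude φ, 1° of longitude spans that × cos φ = 69845.2 m, so Δλ = 288.37 / 69845.2 × 3600 = 14.863″.

Δλ = 14.9″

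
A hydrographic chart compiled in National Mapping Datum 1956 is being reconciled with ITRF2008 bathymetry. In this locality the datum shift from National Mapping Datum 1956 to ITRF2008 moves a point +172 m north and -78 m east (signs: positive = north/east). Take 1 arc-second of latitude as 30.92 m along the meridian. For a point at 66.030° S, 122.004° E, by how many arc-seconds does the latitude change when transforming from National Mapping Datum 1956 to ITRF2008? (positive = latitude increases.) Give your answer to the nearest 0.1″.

1″ of latitude = 30.92 m, so Δφ = 172.0 / 30.92 = 5.563″.

Δφ = 5.6″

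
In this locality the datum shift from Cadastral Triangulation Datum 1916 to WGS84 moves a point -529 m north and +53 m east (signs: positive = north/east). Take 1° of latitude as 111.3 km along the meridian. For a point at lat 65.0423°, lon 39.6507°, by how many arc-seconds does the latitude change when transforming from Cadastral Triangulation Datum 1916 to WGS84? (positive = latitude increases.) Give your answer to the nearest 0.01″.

Δφ = -17.11″

1° of latitude = 111.3 km, so Δφ = -529.0 / 111300 = -0.0047529° = -17.111″.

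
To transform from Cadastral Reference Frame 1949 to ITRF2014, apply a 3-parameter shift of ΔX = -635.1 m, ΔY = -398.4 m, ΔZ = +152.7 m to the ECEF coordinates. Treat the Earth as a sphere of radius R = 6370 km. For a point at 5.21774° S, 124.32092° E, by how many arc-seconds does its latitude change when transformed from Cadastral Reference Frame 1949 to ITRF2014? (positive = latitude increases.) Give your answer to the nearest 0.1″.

sin φ = -0.090941, cos φ = 0.995856, sin λ = 0.825892, cos λ = -0.563828.
North component: ΔN = −sin φ cos λ·ΔX − sin φ sin λ·ΔY + cos φ·ΔZ = −(-0.090941)(-0.563828)(-635.1) − (-0.090941)(0.825892)(-398.4) + (0.995856)(152.7) = 154.71 m.
1° of latitude spans πR/180 = 111177 m, so Δφ = 154.71 / 111177 × 3600 = 5.010″.

Δφ = 5.0″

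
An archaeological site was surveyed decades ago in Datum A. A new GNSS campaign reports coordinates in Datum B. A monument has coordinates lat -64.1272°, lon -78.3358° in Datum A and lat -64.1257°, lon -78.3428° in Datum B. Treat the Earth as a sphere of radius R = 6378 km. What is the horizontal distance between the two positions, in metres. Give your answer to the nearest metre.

Δφ = -64.1257° − -64.1272° = +0.0015°; Δλ = -78.3428° − -78.3358° = -0.0070°.
1° along a meridian = πR/180 = 111317 m.
ΔN = Δφ × 111317 = 167.0 m; ΔE = Δλ × 111317 × cos(-64.1272°) = -0.0070 × 111317 × 0.436375 = -340.0 m.
Distance = √(ΔE² + ΔN²) = √((-340.0)² + 167.0²) = 378.8 m.

379 m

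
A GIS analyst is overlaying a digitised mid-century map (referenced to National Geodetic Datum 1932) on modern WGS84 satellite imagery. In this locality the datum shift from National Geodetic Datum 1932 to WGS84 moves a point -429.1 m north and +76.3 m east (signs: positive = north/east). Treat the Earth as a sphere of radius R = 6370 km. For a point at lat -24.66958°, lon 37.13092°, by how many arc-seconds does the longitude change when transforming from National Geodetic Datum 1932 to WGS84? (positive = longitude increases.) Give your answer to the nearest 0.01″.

At latitude -24.66958°, cos φ = 0.908730.
One radian of longitude at latitude φ spans R cos φ, so Δλ = ΔE / (R cos φ) = 76.3 / (6370000 × 0.908730) = 1.3181e-05 rad = 2.719″.

Δλ = 2.72″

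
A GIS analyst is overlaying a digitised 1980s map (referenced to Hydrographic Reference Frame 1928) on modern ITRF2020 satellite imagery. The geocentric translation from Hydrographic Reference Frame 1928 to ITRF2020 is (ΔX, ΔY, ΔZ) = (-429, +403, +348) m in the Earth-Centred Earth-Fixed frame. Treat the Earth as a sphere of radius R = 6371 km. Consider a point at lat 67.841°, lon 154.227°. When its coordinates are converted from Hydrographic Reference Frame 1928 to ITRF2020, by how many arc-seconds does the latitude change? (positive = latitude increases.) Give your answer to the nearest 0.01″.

Δφ = -12.59″

sin φ = 0.926141, cos φ = 0.377178, sin λ = 0.434807, cos λ = -0.900524.
North component: ΔN = −sin φ cos λ·ΔX − sin φ sin λ·ΔY + cos φ·ΔZ = −(0.926141)(-0.900524)(-429) − (0.926141)(0.434807)(403) + (0.377178)(348) = -388.82 m.
1° of latitude spans πR/180 = 111195 m, so Δφ = -388.82 / 111195 × 3600 = -12.588″.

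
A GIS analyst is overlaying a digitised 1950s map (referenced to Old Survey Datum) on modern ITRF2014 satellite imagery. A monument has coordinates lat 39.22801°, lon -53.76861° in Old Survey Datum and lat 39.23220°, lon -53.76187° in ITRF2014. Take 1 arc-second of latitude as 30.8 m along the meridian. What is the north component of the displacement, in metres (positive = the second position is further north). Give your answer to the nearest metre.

ΔN = 465 m

Δφ = 39.23220° − 39.22801° = +0.00419°; Δλ = -53.76187° − -53.76861° = +0.00674°.
1° of latitude = 3600 × 30.80 = 110880 m.
ΔN = Δφ × 110880 = 464.6 m; ΔE = Δλ × 110880 × cos(39.22801°) = +0.00674 × 110880 × 0.774635 = 578.9 m.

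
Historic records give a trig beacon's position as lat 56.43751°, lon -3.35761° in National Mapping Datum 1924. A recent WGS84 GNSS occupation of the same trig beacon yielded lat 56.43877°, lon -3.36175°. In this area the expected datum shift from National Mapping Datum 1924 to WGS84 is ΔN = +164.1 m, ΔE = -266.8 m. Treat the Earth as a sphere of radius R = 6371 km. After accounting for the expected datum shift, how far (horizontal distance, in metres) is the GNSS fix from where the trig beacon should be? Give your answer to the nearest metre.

Observed coordinate differences: Δφ = +0.00126°, Δλ = -0.00414°.
Converting to metres (1° lat = 111195 m, cos φ = 0.552846): observed ΔN = 140.1 m, observed ΔE = -254.5 m.
Subtracting the expected shift leaves a residual of 140.1 − (164.1) = -24.0 m north and -254.5 − (-266.8) = 12.3 m east.
Residual distance = √((-24.0)² + 12.3²) = 27.0 m.

27 m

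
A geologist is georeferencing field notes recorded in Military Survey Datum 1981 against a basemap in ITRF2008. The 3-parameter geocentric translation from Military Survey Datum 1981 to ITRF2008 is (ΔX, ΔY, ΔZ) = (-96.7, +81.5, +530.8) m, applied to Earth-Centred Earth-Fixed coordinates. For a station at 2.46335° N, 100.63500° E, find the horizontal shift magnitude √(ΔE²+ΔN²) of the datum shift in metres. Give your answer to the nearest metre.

532 m

The local east axis at (φ, λ) is (−sin λ, cos λ, 0), so ΔE = −sin(100.63500°)·(-96.7) + cos(100.63500°)·81.5 = 80.00 m.
The local north axis is (−sin φ cos λ, −sin φ sin λ, cos φ), giving ΔN = -0.767 − 3.443 + 530.309 = 526.10 m.
Horizontal magnitude = √(ΔE² + ΔN²) = √(80.00² + 526.10²) = 532.15 m.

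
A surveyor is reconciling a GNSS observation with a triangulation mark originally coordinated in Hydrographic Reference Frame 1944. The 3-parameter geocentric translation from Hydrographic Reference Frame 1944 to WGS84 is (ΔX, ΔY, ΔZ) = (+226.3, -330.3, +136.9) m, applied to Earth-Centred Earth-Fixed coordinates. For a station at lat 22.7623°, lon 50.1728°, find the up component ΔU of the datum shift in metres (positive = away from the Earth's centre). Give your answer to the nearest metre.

ΔU = -47 m

The local up (radial) axis is (cos φ cos λ, cos φ sin λ, sin φ), giving ΔU = 133.651 − 233.908 + 52.968 = -47.29 m.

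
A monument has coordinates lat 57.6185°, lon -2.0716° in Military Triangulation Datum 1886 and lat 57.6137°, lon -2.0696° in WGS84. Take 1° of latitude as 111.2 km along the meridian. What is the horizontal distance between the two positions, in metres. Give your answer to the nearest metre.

Δφ = 57.6137° − 57.6185° = -0.0048°; Δλ = -2.0696° − -2.0716° = +0.0020°.
ΔN = Δφ × 111200 = -533.8 m; ΔE = Δλ × 111200 × cos(57.6185°) = +0.0020 × 111200 × 0.535554 = 119.1 m.
Distance = √(ΔE² + ΔN²) = √(119.1² + (-533.8)²) = 546.9 m.

547 m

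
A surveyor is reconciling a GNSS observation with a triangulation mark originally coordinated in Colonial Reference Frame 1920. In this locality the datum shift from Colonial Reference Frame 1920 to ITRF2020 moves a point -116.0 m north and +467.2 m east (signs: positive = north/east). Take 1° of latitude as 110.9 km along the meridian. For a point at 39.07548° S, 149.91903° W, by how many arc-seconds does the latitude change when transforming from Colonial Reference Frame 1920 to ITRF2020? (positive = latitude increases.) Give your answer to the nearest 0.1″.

1° of latitude = 110.9 km, so Δφ = -116.0 / 110900 = -0.0010460° = -3.766″.

Δφ = -3.8″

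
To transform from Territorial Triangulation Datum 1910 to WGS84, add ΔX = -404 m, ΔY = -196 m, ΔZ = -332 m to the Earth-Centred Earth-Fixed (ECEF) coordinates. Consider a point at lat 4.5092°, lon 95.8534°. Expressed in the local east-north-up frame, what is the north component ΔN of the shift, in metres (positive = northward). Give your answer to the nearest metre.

At φ = 4.5092°, λ = 95.8534°: sin φ = 0.078619, cos φ = 0.996905, sin λ = 0.994786, cos λ = -0.101983.
ΔN = −sin φ cos λ·ΔX − sin φ sin λ·ΔY + cos φ·ΔZ = −(0.078619)(-0.101983)(-404) − (0.078619)(0.994786)(-196) + (0.996905)(-332) = -318.88 m.

ΔN = -319 m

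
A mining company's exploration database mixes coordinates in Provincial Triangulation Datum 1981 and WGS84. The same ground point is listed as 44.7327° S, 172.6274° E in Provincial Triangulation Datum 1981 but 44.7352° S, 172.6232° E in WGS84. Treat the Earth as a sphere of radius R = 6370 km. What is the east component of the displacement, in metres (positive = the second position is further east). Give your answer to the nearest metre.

Δφ = -44.7352° − -44.7327° = -0.0025°; Δλ = 172.6232° − 172.6274° = -0.0042°.
1° along a meridian = πR/180 = 111177 m.
ΔN = Δφ × 111177 = -277.9 m; ΔE = Δλ × 111177 × cos(-44.7327°) = -0.0042 × 111177 × 0.710398 = -331.7 m.

ΔE = -332 m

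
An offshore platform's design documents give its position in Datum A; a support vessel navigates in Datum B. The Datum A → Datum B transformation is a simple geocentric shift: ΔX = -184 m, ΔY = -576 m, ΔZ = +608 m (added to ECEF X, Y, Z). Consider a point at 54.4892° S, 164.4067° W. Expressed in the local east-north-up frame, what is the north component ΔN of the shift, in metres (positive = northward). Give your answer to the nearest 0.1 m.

ΔN = 623.5 m

The local north axis is (−sin φ cos λ, −sin φ sin λ, cos φ), giving ΔN = 144.264 + 126.035 + 353.161 = 623.46 m.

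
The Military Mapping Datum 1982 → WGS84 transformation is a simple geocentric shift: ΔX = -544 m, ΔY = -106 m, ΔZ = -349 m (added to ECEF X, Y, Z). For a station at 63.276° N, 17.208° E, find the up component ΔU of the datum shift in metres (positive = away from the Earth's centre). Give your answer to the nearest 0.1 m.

ΔU = -559.5 m

At φ = 63.276°, λ = 17.208°: sin φ = 0.893183, cos φ = 0.449693, sin λ = 0.295841, cos λ = 0.955237.
ΔU = cos φ cos λ·ΔX + cos φ sin λ·ΔY + sin φ·ΔZ = (0.449693)(0.955237)(-544) + (0.449693)(0.295841)(-106) + (0.893183)(-349) = -559.51 m.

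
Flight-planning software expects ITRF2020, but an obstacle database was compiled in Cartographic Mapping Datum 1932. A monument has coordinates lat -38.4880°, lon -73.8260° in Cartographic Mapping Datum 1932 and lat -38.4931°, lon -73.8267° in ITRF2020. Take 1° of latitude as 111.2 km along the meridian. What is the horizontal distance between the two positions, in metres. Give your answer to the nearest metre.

Δφ = -38.4931° − -38.4880° = -0.0051°; Δλ = -73.8267° − -73.8260° = -0.0007°.
ΔN = Δφ × 111200 = -567.1 m; ΔE = Δλ × 111200 × cos(-38.4880°) = -0.0007 × 111200 × 0.782739 = -60.9 m.
Distance = √(ΔE² + ΔN²) = √((-60.9)² + (-567.1)²) = 570.4 m.

570 m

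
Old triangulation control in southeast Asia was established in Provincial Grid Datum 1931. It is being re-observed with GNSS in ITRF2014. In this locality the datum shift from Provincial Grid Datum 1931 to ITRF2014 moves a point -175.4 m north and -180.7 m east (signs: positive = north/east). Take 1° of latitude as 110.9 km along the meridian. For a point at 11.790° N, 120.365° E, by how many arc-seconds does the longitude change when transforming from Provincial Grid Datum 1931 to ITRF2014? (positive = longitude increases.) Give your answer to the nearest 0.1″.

Δλ = -6.0″

At latitude 11.790°, cos φ = 0.978903.
1° of longitude at this latitude = 110.9 × cos φ = 108.56 km, so Δλ = -180.7 / 108560.3 = -0.0016645° = -5.992″.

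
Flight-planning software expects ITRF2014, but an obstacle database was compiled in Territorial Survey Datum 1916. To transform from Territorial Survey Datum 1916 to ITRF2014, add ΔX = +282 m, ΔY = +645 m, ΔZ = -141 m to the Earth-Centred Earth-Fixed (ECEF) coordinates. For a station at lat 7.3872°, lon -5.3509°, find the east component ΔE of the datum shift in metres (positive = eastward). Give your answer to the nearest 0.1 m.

The local east axis at (φ, λ) is (−sin λ, cos λ, 0), so ΔE = −sin(-5.3509°)·282 + cos(-5.3509°)·645 = 668.49 m.

ΔE = 668.5 m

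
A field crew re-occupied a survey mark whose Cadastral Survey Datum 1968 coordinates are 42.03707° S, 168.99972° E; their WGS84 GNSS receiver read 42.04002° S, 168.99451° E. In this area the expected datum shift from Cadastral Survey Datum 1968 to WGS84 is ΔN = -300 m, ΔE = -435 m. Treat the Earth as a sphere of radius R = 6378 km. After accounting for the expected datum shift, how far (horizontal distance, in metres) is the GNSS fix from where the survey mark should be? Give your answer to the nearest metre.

Observed coordinate differences: Δφ = -0.00295°, Δλ = -0.00521°.
Converting to metres (1° lat = 111317 m, cos φ = 0.742712): observed ΔN = -328.4 m, observed ΔE = -430.7 m.
Subtracting the expected shift leaves a residual of -328.4 − (-300) = -28.4 m north and -430.7 − (-435) = 4.3 m east.
Residual distance = √((-28.4)² + 4.3²) = 28.7 m.

29 m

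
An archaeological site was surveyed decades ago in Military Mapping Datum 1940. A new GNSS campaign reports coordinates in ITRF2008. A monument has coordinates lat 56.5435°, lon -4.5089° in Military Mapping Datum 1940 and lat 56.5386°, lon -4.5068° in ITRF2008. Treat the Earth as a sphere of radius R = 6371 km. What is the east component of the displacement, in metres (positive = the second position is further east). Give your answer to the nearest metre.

ΔE = 129 m

Δφ = 56.5386° − 56.5435° = -0.0049°; Δλ = -4.5068° − -4.5089° = +0.0021°.
1° along a meridian = πR/180 = 111195 m.
ΔN = Δφ × 111195 = -544.9 m; ΔE = Δλ × 111195 × cos(56.5435°) = +0.0021 × 111195 × 0.551304 = 128.7 m.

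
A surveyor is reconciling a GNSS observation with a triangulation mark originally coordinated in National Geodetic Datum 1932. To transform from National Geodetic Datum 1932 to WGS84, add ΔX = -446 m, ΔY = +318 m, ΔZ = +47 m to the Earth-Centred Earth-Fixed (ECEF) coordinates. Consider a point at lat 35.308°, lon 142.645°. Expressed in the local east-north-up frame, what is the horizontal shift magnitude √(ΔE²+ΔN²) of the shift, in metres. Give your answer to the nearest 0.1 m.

At φ = 35.308°, λ = 142.645°: sin φ = 0.577972, cos φ = 0.816057, sin λ = 0.606752, cos λ = -0.794891.
ΔE = −sin λ·ΔX + cos λ·ΔY = −(0.606752)·(-446) + (-0.794891)·(318) = 17.84 m.
ΔN = −sin φ cos λ·ΔX − sin φ sin λ·ΔY + cos φ·ΔZ = −(0.577972)(-0.794891)(-446) − (0.577972)(0.606752)(318) + (0.816057)(47) = -278.07 m.
Horizontal magnitude = √(ΔE² + ΔN²) = √(17.84² + (-278.07)²) = 278.64 m.

278.6 m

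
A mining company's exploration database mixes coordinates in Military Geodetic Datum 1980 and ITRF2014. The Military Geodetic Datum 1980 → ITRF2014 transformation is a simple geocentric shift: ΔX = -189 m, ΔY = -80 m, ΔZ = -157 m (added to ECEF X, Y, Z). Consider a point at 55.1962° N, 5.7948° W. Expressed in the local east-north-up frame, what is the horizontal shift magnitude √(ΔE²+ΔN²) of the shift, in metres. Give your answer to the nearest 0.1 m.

The local east axis at (φ, λ) is (−sin λ, cos λ, 0), so ΔE = −sin(-5.7948°)·(-189) + cos(-5.7948°)·(-80) = -98.67 m.
The local north axis is (−sin φ cos λ, −sin φ sin λ, cos φ), giving ΔN = 154.397 − 6.632 − 89.611 = 58.15 m.
Horizontal magnitude = √(ΔE² + ΔN²) = √((-98.67)² + 58.15²) = 114.54 m.

114.5 m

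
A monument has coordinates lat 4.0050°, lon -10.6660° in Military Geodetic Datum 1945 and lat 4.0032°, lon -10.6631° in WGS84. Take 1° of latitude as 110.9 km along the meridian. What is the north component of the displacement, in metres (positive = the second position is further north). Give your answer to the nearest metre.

ΔN = -200 m

Δφ = 4.0032° − 4.0050° = -0.0018°; Δλ = -10.6631° − -10.6660° = +0.0029°.
ΔN = Δφ × 110900 = -199.6 m; ΔE = Δλ × 110900 × cos(4.0050°) = +0.0029 × 110900 × 0.997558 = 320.8 m.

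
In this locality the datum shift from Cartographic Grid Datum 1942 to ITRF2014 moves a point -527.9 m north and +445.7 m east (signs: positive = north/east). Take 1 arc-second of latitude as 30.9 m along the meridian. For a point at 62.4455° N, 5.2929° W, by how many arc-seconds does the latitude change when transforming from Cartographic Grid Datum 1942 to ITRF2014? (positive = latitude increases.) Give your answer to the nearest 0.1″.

1″ of latitude = 30.90 m, so Δφ = -527.9 / 30.90 = -17.084″.

Δφ = -17.1″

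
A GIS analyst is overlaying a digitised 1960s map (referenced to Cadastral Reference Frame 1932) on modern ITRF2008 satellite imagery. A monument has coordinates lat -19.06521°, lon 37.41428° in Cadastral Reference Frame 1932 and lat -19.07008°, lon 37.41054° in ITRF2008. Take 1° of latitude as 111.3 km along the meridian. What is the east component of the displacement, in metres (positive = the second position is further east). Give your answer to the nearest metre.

ΔE = -393 m

Δφ = -19.07008° − -19.06521° = -0.00487°; Δλ = 37.41054° − 37.41428° = -0.00374°.
ΔN = Δφ × 111300 = -542.0 m; ΔE = Δλ × 111300 × cos(-19.06521°) = -0.00374 × 111300 × 0.945147 = -393.4 m.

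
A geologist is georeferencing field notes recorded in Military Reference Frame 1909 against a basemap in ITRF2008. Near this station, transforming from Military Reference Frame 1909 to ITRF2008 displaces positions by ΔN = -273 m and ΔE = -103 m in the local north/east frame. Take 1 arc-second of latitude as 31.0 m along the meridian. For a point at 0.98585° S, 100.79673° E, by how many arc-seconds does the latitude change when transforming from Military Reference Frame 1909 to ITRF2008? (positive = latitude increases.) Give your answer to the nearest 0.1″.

Δφ = -8.8″

1″ of latitude = 31.00 m, so Δφ = -273.0 / 31.00 = -8.806″.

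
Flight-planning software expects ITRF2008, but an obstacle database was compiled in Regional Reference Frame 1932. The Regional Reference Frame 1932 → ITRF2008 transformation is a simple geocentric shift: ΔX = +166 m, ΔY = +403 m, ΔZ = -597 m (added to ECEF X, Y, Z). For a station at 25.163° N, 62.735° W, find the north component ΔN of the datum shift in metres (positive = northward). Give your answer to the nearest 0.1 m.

ΔN = -420.4 m

The local north axis is (−sin φ cos λ, −sin φ sin λ, cos φ), giving ΔN = -32.334 + 152.316 − 540.346 = -420.36 m.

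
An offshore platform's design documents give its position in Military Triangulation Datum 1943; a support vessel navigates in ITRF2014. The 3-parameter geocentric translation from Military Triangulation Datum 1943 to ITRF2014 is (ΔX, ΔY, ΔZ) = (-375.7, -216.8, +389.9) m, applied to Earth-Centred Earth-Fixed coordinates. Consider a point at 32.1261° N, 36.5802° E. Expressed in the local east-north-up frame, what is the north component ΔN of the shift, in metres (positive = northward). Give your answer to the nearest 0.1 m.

The local north axis is (−sin φ cos λ, −sin φ sin λ, cos φ), giving ΔN = 160.437 + 68.707 + 330.198 = 559.34 m.

ΔN = 559.3 m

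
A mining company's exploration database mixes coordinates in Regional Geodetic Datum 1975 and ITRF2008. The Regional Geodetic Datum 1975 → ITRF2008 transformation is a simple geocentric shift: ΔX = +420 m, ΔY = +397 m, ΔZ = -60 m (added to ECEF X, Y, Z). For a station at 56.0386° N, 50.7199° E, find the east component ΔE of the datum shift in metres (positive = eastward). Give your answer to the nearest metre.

At φ = 56.0386°, λ = 50.7199°: sin φ = 0.829414, cos φ = 0.558634, sin λ = 0.774060, cos λ = 0.633112.
ΔE = −sin λ·ΔX + cos λ·ΔY = −(0.774060)·(420) + (0.633112)·(397) = -73.76 m.

ΔE = -74 m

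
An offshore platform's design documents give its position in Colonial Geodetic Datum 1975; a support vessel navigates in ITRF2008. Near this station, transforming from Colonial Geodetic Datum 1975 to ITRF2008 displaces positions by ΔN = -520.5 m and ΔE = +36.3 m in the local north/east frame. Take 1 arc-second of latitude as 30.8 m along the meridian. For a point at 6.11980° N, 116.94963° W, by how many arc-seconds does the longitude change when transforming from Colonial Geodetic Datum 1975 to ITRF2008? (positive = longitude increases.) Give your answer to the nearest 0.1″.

At latitude 6.11980°, cos φ = 0.994301.
1″ of longitude at this latitude = 30.80 × cos φ = 30.6245 m, so Δλ = 36.3 / 30.6245 = 1.185″.

Δλ = 1.2″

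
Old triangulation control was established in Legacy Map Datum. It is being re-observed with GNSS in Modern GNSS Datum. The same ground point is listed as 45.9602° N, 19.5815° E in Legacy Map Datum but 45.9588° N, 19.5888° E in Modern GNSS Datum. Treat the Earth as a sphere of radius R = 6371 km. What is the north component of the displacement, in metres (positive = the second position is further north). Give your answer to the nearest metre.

Δφ = 45.9588° − 45.9602° = -0.0014°; Δλ = 19.5888° − 19.5815° = +0.0073°.
1° along a meridian = πR/180 = 111195 m.
ΔN = Δφ × 111195 = -155.7 m; ΔE = Δλ × 111195 × cos(45.9602°) = +0.0073 × 111195 × 0.695158 = 564.3 m.

ΔN = -156 m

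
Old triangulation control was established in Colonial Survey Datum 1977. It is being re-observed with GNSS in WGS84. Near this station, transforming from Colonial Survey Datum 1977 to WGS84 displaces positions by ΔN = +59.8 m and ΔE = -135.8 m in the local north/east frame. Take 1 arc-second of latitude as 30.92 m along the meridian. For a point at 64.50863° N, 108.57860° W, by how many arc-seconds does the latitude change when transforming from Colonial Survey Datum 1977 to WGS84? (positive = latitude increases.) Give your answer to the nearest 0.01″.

Δφ = 1.93″

1″ of latitude = 30.92 m, so Δφ = 59.8 / 30.92 = 1.934″.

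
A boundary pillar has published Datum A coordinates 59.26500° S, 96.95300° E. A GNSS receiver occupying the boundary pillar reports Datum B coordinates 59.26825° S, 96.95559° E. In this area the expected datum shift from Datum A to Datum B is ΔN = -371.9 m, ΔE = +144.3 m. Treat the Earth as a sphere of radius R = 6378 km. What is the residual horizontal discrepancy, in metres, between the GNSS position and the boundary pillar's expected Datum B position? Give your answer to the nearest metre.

11 m

Observed coordinate differences: Δφ = -0.00325°, Δλ = +0.00259°.
Converting to metres (1° lat = 111317 m, cos φ = 0.511068): observed ΔN = -361.8 m, observed ΔE = 147.3 m.
Subtracting the expected shift leaves a residual of -361.8 − (-371.9) = 10.1 m north and 147.3 − (144.3) = 3.0 m east.
Residual distance = √(10.1² + 3.0²) = 10.6 m.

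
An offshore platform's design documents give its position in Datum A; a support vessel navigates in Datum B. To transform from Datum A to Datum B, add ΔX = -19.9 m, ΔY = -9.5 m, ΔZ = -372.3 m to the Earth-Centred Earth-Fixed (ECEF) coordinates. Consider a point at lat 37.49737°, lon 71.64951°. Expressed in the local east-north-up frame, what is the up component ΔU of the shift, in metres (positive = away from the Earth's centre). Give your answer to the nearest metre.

The local up (radial) axis is (cos φ cos λ, cos φ sin λ, sin φ), giving ΔU = -4.971 − 7.154 − 226.628 = -238.75 m.

ΔU = -239 m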